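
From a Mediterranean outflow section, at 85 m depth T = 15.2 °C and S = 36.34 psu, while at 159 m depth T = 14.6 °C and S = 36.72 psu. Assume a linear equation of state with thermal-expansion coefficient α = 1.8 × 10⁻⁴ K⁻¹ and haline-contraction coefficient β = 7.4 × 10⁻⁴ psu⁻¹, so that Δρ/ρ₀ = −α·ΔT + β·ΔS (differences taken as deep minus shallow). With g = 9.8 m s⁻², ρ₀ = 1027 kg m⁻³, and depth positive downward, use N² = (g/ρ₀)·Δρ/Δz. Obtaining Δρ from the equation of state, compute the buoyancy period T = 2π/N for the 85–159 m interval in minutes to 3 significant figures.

ΔT = -0.6 K, ΔS = +0.38 psu (deep − shallow).
Δρ/ρ₀ = −αΔT + βΔS = 1.08 × 10⁻⁴ + 2.812 × 10⁻⁴ = 3.892 × 10⁻⁴, so Δρ ≈ 0.3997 kg m⁻³.
N² = (g/ρ₀)·Δρ/Δz = g·(Δρ/ρ₀)/Δz = 9.8 × 3.892 × 10⁻⁴ / 74 = 5.1543 × 10⁻⁵ s⁻².
N = √(5.1543 × 10⁻⁵) = 7.1793 × 10⁻³ rad s⁻¹ → T = 2π/N = 875.18 s = 14.586 min ≈ 14.6 min.

14.6 min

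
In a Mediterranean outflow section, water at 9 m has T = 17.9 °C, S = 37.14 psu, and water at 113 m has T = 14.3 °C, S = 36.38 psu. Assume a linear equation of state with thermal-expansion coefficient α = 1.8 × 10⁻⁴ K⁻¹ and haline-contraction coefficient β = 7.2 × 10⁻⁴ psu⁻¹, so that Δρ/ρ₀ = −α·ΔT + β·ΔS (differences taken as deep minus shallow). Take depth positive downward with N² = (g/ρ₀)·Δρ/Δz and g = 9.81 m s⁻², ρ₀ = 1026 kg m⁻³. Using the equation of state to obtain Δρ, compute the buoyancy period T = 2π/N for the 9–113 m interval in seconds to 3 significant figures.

2.04 × 10³ s

ΔT = -3.6 K, ΔS = -0.76 psu (deep − shallow).
Δρ/ρ₀ = −αΔT + βΔS = 6.48 × 10⁻⁴ − 5.472 × 10⁻⁴ = 1.008 × 10⁻⁴, so Δρ ≈ 0.1034 kg m⁻³.
N² = (g/ρ₀)·Δρ/Δz = g·(Δρ/ρ₀)/Δz = 9.81 × 1.008 × 10⁻⁴ / 104 = 9.5082 × 10⁻⁶ s⁻².
N = √(9.5082 × 10⁻⁶) = 3.0835 × 10⁻³ rad s⁻¹ → T = 2π/N = 2.0377 × 10³ s ≈ 2.04 × 10³ s.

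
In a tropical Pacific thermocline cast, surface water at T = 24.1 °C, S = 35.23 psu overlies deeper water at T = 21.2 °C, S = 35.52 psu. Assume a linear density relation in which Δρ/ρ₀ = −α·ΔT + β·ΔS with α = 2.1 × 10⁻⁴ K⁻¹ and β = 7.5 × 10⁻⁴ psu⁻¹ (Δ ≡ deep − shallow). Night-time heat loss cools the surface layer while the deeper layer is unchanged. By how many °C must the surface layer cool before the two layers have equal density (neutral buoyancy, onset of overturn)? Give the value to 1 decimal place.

Neutral buoyancy requires Δρ = 0, i.e. −α(T_deep − T_surf′) + β(S_deep − S_surf) = 0.
T_surf′ = T_deep − (β/α)·ΔS = 21.2 − (7.5 × 10⁻⁴/2.1 × 10⁻⁴)·(+0.29) = 20.164 °C.
Cooling required: 24.1 − (20.164) = 3.936 °C.

3.9 °C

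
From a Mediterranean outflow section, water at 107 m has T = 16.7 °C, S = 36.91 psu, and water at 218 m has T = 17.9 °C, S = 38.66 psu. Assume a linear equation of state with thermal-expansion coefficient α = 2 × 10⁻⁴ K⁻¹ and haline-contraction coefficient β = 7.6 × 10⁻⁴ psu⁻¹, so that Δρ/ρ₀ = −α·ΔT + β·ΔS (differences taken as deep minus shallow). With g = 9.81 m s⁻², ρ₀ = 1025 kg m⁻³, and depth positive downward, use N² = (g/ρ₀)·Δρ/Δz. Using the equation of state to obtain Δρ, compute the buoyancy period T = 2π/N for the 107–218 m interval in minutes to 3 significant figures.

10.7 min

ΔT = +1.2 K, ΔS = +1.75 psu (deep − shallow).
Δρ/ρ₀ = −αΔT + βΔS = -2.40 × 10⁻⁴ + 1.33 × 10⁻³ = 1.09 × 10⁻³, so Δρ ≈ 1.117 kg m⁻³.
N² = (g/ρ₀)·Δρ/Δz = g·(Δρ/ρ₀)/Δz = 9.81 × 1.09 × 10⁻³ / 111 = 9.6332 × 10⁻⁵ s⁻².
N = √(9.6332 × 10⁻⁵) = 9.8149 × 10⁻³ rad s⁻¹ → T = 2π/N = 640.17 s = 10.669 min ≈ 10.7 min.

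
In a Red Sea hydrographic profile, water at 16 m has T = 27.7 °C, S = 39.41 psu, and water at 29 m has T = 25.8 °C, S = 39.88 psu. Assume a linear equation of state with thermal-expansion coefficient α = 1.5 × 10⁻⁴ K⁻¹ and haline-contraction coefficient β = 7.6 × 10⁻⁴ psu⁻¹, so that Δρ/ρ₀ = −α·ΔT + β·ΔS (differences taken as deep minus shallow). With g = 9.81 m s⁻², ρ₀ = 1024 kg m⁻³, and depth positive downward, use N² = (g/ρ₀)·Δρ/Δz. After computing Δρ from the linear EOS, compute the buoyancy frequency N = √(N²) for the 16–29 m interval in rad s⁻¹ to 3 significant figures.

0.0220 rad s⁻¹

ΔT = -1.9 K, ΔS = +0.47 psu (deep − shallow).
Δρ/ρ₀ = −αΔT + βΔS = 2.85 × 10⁻⁴ + 3.572 × 10⁻⁴ = 6.422 × 10⁻⁴, so Δρ ≈ 0.6576 kg m⁻³.
N² = (g/ρ₀)·Δρ/Δz = g·(Δρ/ρ₀)/Δz = 9.81 × 6.422 × 10⁻⁴ / 13 = 4.8461 × 10⁻⁴ s⁻².
N = √(4.8461 × 10⁻⁴) = 0.022014 rad s⁻¹ ≈ 0.0220 rad s⁻¹.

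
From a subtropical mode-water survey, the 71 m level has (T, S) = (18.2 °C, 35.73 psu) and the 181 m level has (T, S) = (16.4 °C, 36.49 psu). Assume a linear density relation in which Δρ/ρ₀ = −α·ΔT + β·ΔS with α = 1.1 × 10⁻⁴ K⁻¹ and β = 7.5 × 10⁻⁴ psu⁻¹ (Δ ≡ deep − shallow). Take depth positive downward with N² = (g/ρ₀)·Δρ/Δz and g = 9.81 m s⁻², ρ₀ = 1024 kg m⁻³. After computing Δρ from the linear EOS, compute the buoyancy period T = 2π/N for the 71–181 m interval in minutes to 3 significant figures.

12.7 min

ΔT = -1.8 K, ΔS = +0.76 psu (deep − shallow).
Δρ/ρ₀ = −αΔT + βΔS = 1.98 × 10⁻⁴ + 5.70 × 10⁻⁴ = 7.68 × 10⁻⁴, so Δρ ≈ 0.7864 kg m⁻³.
N² = (g/ρ₀)·Δρ/Δz = g·(Δρ/ρ₀)/Δz = 9.81 × 7.68 × 10⁻⁴ / 110 = 6.8492 × 10⁻⁵ s⁻².
N = √(6.8492 × 10⁻⁵) = 8.2760 × 10⁻³ rad s⁻¹ → T = 2π/N = 759.21 s = 12.654 min ≈ 12.7 min.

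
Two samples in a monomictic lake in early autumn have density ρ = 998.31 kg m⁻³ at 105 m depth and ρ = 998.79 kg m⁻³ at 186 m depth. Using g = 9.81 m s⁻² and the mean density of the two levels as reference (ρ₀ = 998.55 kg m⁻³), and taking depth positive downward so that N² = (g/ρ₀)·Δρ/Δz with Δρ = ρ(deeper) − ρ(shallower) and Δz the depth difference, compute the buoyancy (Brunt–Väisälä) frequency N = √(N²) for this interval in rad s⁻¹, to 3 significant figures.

7.63 × 10⁻³ rad s⁻¹

Δρ = 998.79 − 998.31 = 0.48 kg m⁻³ over Δz = 186 − 105 = 81 m.
N² = (9.81/998.55) × (0.48/81) = 5.8218 × 10⁻⁵ s⁻².
N = √(5.8218 × 10⁻⁵) = 7.6301 × 10⁻³ rad s⁻¹ ≈ 7.63 × 10⁻³ rad s⁻¹.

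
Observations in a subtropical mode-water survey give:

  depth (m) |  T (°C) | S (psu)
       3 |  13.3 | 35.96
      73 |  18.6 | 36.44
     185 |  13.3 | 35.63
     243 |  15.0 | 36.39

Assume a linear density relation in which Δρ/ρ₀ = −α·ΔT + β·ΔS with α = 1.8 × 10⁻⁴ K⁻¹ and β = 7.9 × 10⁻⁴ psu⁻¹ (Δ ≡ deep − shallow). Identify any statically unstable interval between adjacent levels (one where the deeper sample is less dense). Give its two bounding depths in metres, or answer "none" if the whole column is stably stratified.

Evaluate Δρ/ρ₀ = −αΔT + βΔS across each adjacent pair:
  3–73 m: −αΔT+βΔS = −(1.8 × 10⁻⁴)(+5.3)+(7.9 × 10⁻⁴)(+0.48) = -5.7 × 10⁻⁴ → UNSTABLE
  73–185 m: −αΔT+βΔS = −(1.8 × 10⁻⁴)(-5.3)+(7.9 × 10⁻⁴)(-0.81) = 3.1 × 10⁻⁴ → stable
  185–243 m: −αΔT+βΔS = −(1.8 × 10⁻⁴)(+1.7)+(7.9 × 10⁻⁴)(+0.76) = 2.9 × 10⁻⁴ → stable
The 3–73 m interval has Δρ < 0: lighter water underlies denser water.

3–73 m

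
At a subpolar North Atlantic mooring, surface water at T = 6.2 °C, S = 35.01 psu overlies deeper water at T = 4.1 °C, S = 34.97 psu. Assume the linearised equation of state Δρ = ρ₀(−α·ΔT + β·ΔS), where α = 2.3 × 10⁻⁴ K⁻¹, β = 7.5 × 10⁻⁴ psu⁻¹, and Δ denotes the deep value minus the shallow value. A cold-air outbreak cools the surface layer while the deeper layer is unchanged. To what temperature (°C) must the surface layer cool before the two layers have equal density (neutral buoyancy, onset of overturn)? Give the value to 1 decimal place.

4.2 °C

Neutral buoyancy requires Δρ = 0, i.e. −α(T_deep − T_surf′) + β(S_deep − S_surf) = 0.
T_surf′ = T_deep − (β/α)·ΔS = 4.1 − (7.5 × 10⁻⁴/2.3 × 10⁻⁴)·(-0.04) = 4.230 °C.
Cooling required: 6.2 − (4.230) = 1.970 °C.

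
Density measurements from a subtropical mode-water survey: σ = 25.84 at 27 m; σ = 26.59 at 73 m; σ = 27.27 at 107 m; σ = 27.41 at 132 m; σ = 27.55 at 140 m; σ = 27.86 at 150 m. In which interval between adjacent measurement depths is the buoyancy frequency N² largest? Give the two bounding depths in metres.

140–150 m

Compute the density gradient over each adjacent pair:
  27–73 m: Δρ/Δz = 0.75/46 = 0.016 kg m⁻⁴
  73–107 m: Δρ/Δz = 0.68/34 = 0.020 kg m⁻⁴
  107–132 m: Δρ/Δz = 0.14/25 = 5.6 × 10⁻³ kg m⁻⁴
  132–140 m: Δρ/Δz = 0.14/8 = 0.018 kg m⁻⁴
  140–150 m: Δρ/Δz = 0.31/10 = 0.031 kg m⁻⁴
The largest gradient is in the 140–150 m interval — the pycnocline.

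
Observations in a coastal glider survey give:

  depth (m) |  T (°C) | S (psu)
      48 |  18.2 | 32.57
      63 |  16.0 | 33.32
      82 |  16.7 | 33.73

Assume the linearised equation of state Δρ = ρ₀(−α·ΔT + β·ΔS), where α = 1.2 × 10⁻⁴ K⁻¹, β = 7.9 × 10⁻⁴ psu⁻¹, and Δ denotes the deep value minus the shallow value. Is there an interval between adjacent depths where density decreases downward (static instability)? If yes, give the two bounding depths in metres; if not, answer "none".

Evaluate Δρ/ρ₀ = −αΔT + βΔS across each adjacent pair:
  48–63 m: −αΔT+βΔS = −(1.2 × 10⁻⁴)(-2.2)+(7.9 × 10⁻⁴)(+0.75) = 8.6 × 10⁻⁴ → stable
  63–82 m: −αΔT+βΔS = −(1.2 × 10⁻⁴)(+0.7)+(7.9 × 10⁻⁴)(+0.41) = 2.4 × 10⁻⁴ → stable
Every interval has Δρ > 0: the column is stably stratified throughout.

none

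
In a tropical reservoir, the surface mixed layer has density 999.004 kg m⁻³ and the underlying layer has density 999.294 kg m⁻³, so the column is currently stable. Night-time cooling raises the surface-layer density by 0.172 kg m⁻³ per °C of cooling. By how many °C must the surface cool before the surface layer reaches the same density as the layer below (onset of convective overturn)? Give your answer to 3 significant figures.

1.69 °C

Density deficit of the surface layer: 999.294 − 999.004 = 0.29 kg m⁻³.
Required change = 0.29 / 0.172 = 1.69 °C.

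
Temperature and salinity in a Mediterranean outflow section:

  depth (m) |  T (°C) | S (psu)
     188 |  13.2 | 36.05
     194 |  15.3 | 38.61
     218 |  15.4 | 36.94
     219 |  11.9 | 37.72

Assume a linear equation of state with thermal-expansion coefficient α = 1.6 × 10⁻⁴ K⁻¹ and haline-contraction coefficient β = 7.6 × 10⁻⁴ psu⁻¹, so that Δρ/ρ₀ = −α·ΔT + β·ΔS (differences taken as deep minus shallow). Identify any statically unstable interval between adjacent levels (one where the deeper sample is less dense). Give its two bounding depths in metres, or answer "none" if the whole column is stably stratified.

Evaluate Δρ/ρ₀ = −αΔT + βΔS across each adjacent pair:
  188–194 m: −αΔT+βΔS = −(1.6 × 10⁻⁴)(+2.1)+(7.6 × 10⁻⁴)(+2.56) = 1.6 × 10⁻³ → stable
  194–218 m: −αΔT+βΔS = −(1.6 × 10⁻⁴)(+0.1)+(7.6 × 10⁻⁴)(-1.67) = -1.3 × 10⁻³ → UNSTABLE
  218–219 m: −αΔT+βΔS = −(1.6 × 10⁻⁴)(-3.5)+(7.6 × 10⁻⁴)(+0.78) = 1.2 × 10⁻³ → stable
The 194–218 m interval has Δρ < 0: lighter water underlies denser water.

194–218 m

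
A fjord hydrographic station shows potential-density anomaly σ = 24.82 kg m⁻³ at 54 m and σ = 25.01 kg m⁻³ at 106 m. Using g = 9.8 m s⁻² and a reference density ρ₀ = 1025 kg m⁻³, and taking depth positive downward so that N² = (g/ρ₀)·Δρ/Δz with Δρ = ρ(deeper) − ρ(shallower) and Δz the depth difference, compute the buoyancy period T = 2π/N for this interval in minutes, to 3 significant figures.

Δρ = 1025.01 − 1024.82 = 0.19 kg m⁻³ over Δz = 106 − 54 = 52 m.
N² = (9.8/1025) × (0.19/52) = 3.4934 × 10⁻⁵ s⁻².
N = √(3.4934 × 10⁻⁵) = 5.9105 × 10⁻³ rad s⁻¹, so T = 2π/N = 1.0631 × 10³ s = 17.718 min ≈ 17.7 min.

17.7 min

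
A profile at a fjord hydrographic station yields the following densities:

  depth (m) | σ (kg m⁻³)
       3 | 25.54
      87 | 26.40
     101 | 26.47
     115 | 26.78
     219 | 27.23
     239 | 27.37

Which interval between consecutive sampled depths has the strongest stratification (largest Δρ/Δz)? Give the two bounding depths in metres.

101–115 m

Compute the density gradient over each adjacent pair:
  3–87 m: Δρ/Δz = 0.86/84 = 0.010 kg m⁻⁴
  87–101 m: Δρ/Δz = 0.07/14 = 5.0 × 10⁻³ kg m⁻⁴
  101–115 m: Δρ/Δz = 0.31/14 = 0.022 kg m⁻⁴
  115–219 m: Δρ/Δz = 0.45/104 = 4.3 × 10⁻³ kg m⁻⁴
  219–239 m: Δρ/Δz = 0.14/20 = 7.0 × 10⁻³ kg m⁻⁴
The largest gradient is in the 101–115 m interval — the pycnocline.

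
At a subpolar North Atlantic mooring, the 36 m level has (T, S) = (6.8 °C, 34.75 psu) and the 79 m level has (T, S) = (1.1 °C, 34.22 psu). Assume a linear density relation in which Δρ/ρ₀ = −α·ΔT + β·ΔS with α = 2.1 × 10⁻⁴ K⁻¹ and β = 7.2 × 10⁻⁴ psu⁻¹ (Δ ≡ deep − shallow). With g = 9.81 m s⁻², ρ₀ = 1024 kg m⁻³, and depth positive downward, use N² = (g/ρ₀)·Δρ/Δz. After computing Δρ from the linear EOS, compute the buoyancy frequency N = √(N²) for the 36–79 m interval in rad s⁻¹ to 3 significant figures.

0.0136 rad s⁻¹

ΔT = -5.7 K, ΔS = -0.53 psu (deep − shallow).
Δρ/ρ₀ = −αΔT + βΔS = 1.197 × 10⁻³ − 3.816 × 10⁻⁴ = 8.154 × 10⁻⁴, so Δρ ≈ 0.8350 kg m⁻³.
N² = (g/ρ₀)·Δρ/Δz = g·(Δρ/ρ₀)/Δz = 9.81 × 8.154 × 10⁻⁴ / 43 = 1.8602 × 10⁻⁴ s⁻².
N = √(1.8602 × 10⁻⁴) = 0.013639 rad s⁻¹ ≈ 0.0136 rad s⁻¹.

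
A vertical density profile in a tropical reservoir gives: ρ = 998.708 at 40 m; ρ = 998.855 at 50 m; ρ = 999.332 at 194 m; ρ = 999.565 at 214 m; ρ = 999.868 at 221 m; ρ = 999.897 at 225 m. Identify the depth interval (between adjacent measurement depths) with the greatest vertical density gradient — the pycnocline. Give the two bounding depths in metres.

Compute the density gradient over each adjacent pair:
  40–50 m: Δρ/Δz = 0.147/10 = 0.015 kg m⁻⁴
  50–194 m: Δρ/Δz = 0.477/144 = 3.3 × 10⁻³ kg m⁻⁴
  194–214 m: Δρ/Δz = 0.233/20 = 0.012 kg m⁻⁴
  214–221 m: Δρ/Δz = 0.303/7 = 0.043 kg m⁻⁴
  221–225 m: Δρ/Δz = 0.029/4 = 7.3 × 10⁻³ kg m⁻⁴
The largest gradient is in the 214–221 m interval — the pycnocline.

214–221 m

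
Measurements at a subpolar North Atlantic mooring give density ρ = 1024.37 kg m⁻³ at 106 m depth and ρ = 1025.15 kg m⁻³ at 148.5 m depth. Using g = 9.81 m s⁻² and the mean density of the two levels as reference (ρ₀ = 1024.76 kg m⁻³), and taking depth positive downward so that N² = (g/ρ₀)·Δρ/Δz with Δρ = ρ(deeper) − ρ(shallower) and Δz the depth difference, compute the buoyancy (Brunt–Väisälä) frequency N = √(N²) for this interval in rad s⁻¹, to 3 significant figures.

0.0133 rad s⁻¹

Δρ = 1025.15 − 1024.37 = 0.78 kg m⁻³ over Δz = 148.5 − 106 = 42.5 m.
N² = (9.81/1024.76) × (0.78/42.5) = 1.7569 × 10⁻⁴ s⁻².
N = √(1.7569 × 10⁻⁴) = 0.013255 rad s⁻¹ ≈ 0.0133 rad s⁻¹.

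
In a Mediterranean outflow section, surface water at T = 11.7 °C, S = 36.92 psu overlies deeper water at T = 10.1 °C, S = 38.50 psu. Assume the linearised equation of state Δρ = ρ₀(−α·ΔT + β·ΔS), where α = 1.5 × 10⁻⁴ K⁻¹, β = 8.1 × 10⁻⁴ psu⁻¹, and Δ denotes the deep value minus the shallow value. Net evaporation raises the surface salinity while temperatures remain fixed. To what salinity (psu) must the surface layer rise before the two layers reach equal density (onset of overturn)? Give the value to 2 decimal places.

Neutral buoyancy requires −α(T_deep − T_surf) + β(S_deep − S_surf′) = 0.
S_surf′ = S_deep − (α/β)·ΔT = 38.50 − (1.5 × 10⁻⁴/8.1 × 10⁻⁴)·(-1.6) = 38.7963 psu.
Increase required: 38.7963 − 36.92 = 1.8763 psu.

38.80 psu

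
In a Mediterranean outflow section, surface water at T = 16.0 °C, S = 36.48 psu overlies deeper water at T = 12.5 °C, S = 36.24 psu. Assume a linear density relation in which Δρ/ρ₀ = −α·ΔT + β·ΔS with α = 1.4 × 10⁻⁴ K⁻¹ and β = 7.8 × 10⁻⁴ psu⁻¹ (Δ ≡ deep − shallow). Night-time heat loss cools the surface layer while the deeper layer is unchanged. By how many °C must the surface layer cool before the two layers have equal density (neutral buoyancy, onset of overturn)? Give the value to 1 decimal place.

Neutral buoyancy requires Δρ = 0, i.e. −α(T_deep − T_surf′) + β(S_deep − S_surf) = 0.
T_surf′ = T_deep − (β/α)·ΔS = 12.5 − (7.8 × 10⁻⁴/1.4 × 10⁻⁴)·(-0.24) = 13.837 °C.
Cooling required: 16.0 − (13.837) = 2.163 °C.

2.2 °C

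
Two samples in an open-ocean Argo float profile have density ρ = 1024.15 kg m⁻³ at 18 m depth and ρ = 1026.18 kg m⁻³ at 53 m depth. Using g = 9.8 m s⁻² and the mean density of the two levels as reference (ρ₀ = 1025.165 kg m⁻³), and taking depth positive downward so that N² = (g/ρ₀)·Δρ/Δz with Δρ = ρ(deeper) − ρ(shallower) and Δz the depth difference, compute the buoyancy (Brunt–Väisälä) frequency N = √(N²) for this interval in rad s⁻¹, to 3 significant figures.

Δρ = 1026.18 − 1024.15 = 2.03 kg m⁻³ over Δz = 53 − 18 = 35 m.
N² = (9.8/1025.165) × (2.03/35) = 5.5445 × 10⁻⁴ s⁻².
N = √(5.5445 × 10⁻⁴) = 0.023547 rad s⁻¹ ≈ 0.0235 rad s⁻¹.

0.0235 rad s⁻¹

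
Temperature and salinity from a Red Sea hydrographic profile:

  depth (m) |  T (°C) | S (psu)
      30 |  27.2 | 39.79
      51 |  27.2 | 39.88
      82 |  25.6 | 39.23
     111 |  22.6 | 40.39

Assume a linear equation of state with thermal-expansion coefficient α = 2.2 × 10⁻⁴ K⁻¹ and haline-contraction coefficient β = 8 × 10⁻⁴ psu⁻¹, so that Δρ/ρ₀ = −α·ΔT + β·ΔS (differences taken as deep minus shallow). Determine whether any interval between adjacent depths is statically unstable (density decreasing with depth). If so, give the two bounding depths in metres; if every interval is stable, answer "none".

51–82 m

Evaluate Δρ/ρ₀ = −αΔT + βΔS across each adjacent pair:
  30–51 m: −αΔT+βΔS = −(2.2 × 10⁻⁴)(+0.0)+(8 × 10⁻⁴)(+0.09) = 7.2 × 10⁻⁵ → stable
  51–82 m: −αΔT+βΔS = −(2.2 × 10⁻⁴)(-1.6)+(8 × 10⁻⁴)(-0.65) = -1.7 × 10⁻⁴ → UNSTABLE
  82–111 m: −αΔT+βΔS = −(2.2 × 10⁻⁴)(-3.0)+(8 × 10⁻⁴)(+1.16) = 1.6 × 10⁻³ → stable
The 51–82 m interval has Δρ < 0: lighter water underlies denser water.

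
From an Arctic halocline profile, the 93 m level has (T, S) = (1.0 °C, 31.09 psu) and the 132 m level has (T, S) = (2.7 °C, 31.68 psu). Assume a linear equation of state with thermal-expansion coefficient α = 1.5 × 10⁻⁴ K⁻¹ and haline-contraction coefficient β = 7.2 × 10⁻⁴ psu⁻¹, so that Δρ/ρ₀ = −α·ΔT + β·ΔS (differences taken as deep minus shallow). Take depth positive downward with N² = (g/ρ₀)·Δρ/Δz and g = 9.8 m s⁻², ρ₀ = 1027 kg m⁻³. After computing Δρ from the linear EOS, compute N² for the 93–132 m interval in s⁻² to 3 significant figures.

4.27 × 10⁻⁵ s⁻²

ΔT = +1.7 K, ΔS = +0.59 psu (deep − shallow).
Δρ/ρ₀ = −αΔT + βΔS = -2.55 × 10⁻⁴ + 4.248 × 10⁻⁴ = 1.698 × 10⁻⁴, so Δρ ≈ 0.1744 kg m⁻³.
N² = (g/ρ₀)·Δρ/Δz = g·(Δρ/ρ₀)/Δz = 9.8 × 1.698 × 10⁻⁴ / 39 = 4.2668 × 10⁻⁵ s⁻² ≈ 4.27 × 10⁻⁵ s⁻².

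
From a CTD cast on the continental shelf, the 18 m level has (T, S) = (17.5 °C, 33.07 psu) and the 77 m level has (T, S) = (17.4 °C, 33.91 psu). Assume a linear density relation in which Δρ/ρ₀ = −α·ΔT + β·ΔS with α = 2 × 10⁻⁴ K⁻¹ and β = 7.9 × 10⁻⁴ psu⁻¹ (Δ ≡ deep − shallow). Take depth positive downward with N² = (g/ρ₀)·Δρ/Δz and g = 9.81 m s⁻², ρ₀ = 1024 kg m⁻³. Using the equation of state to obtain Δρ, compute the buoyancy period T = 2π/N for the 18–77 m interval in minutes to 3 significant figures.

ΔT = -0.1 K, ΔS = +0.84 psu (deep − shallow).
Δρ/ρ₀ = −αΔT + βΔS = 2.00 × 10⁻⁵ + 6.636 × 10⁻⁴ = 6.836 × 10⁻⁴, so Δρ ≈ 0.7000 kg m⁻³.
N² = (g/ρ₀)·Δρ/Δz = g·(Δρ/ρ₀)/Δz = 9.81 × 6.836 × 10⁻⁴ / 59 = 1.1366 × 10⁻⁴ s⁻².
N = √(1.1366 × 10⁻⁴) = 0.010661 rad s⁻¹ → T = 2π/N = 589.36 s = 9.8227 min ≈ 9.82 min.

9.82 min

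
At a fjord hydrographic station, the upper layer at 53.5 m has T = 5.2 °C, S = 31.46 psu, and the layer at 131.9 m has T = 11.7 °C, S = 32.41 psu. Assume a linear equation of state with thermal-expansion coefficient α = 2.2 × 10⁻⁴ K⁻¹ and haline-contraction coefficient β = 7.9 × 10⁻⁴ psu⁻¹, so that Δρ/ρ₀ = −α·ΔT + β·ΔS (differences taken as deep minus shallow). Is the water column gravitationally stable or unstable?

ΔT = 11.7 − 5.2 = +6.5 K and ΔS = 32.41 − 31.46 = +0.95 psu (deep − shallow).
−αΔT = -1.43 × 10⁻³; βΔS = 7.505 × 10⁻⁴; sum Δρ/ρ₀ = -6.795 × 10⁻⁴.
Δρ/ρ₀ < 0, so Δρ < 0: deeper water is lighter → statically unstable; the column would overturn.

unstable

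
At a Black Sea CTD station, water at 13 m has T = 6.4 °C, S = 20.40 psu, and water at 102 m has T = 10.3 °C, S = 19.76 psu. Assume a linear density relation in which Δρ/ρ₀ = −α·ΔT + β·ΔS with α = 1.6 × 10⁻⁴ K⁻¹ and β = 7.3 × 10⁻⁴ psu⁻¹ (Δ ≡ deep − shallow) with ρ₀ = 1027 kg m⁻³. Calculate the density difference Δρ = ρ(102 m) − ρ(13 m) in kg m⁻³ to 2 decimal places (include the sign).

-1.12 kg m⁻³

ΔT = +3.9 K, ΔS = -0.64 psu (deep − shallow).
Δρ/ρ₀ = −(1.6 × 10⁻⁴)(+3.9) + (7.3 × 10⁻⁴)(-0.64) = -1.0912 × 10⁻³.
Δρ = 1027 × (-1.0912 × 10⁻³) = -1.12 kg m⁻³.
Negative Δρ: lighter below, statically unstable.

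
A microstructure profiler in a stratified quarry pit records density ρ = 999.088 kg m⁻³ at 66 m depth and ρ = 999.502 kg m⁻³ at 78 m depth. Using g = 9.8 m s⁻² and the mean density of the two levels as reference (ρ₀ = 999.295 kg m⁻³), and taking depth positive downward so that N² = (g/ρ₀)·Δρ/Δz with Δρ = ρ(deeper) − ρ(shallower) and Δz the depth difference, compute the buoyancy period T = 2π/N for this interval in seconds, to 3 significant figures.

342 s

Δρ = 999.502 − 999.088 = 0.414 kg m⁻³ over Δz = 78 − 66 = 12 m.
N² = (9.8/999.295) × (0.414/12) = 3.3834 × 10⁻⁴ s⁻².
N = √(3.3834 × 10⁻⁴) = 0.018394 rad s⁻¹, so T = 2π/N = 341.59 s ≈ 342 s.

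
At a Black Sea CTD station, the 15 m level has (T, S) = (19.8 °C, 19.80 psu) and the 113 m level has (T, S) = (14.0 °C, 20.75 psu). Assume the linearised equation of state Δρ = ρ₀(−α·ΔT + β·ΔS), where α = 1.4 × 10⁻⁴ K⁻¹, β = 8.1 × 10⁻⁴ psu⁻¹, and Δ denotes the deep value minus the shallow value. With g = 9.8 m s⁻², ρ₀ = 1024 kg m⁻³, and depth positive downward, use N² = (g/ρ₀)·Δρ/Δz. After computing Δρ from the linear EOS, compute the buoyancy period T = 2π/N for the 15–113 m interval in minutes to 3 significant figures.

8.33 min

ΔT = -5.8 K, ΔS = +0.95 psu (deep − shallow).
Δρ/ρ₀ = −αΔT + βΔS = 8.12 × 10⁻⁴ + 7.695 × 10⁻⁴ = 1.5815 × 10⁻³, so Δρ ≈ 1.619 kg m⁻³.
N² = (g/ρ₀)·Δρ/Δz = g·(Δρ/ρ₀)/Δz = 9.8 × 1.5815 × 10⁻³ / 98 = 1.5815 × 10⁻⁴ s⁻².
N = √(1.5815 × 10⁻⁴) = 0.012576 rad s⁻¹ → T = 2π/N = 499.62 s = 8.3270 min ≈ 8.33 min.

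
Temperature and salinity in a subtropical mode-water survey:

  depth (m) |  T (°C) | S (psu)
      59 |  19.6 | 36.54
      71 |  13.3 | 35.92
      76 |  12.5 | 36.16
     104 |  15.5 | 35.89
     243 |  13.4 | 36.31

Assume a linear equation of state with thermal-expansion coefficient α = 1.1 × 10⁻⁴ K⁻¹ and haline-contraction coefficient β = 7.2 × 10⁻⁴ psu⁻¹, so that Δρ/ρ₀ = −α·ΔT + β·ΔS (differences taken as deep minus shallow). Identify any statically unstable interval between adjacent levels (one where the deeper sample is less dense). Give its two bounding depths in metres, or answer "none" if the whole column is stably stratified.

76–104 m

Evaluate Δρ/ρ₀ = −αΔT + βΔS across each adjacent pair:
  59–71 m: −αΔT+βΔS = −(1.1 × 10⁻⁴)(-6.3)+(7.2 × 10⁻⁴)(-0.62) = 2.5 × 10⁻⁴ → stable
  71–76 m: −αΔT+βΔS = −(1.1 × 10⁻⁴)(-0.8)+(7.2 × 10⁻⁴)(+0.24) = 2.6 × 10⁻⁴ → stable
  76–104 m: −αΔT+βΔS = −(1.1 × 10⁻⁴)(+3.0)+(7.2 × 10⁻⁴)(-0.27) = -5.2 × 10⁻⁴ → UNSTABLE
  104–243 m: −αΔT+βΔS = −(1.1 × 10⁻⁴)(-2.1)+(7.2 × 10⁻⁴)(+0.42) = 5.3 × 10⁻⁴ → stable
The 76–104 m interval has Δρ < 0: lighter water underlies denser water.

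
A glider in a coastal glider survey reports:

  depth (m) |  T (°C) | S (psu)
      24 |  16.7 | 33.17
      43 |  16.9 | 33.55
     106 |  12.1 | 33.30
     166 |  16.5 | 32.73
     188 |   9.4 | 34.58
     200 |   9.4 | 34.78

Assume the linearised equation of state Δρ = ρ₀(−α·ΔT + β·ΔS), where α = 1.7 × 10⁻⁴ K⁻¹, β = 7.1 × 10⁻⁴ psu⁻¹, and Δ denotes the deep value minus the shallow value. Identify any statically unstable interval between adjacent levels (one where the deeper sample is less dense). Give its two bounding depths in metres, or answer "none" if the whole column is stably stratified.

Evaluate Δρ/ρ₀ = −αΔT + βΔS across each adjacent pair:
  24–43 m: −αΔT+βΔS = −(1.7 × 10⁻⁴)(+0.2)+(7.1 × 10⁻⁴)(+0.38) = 2.4 × 10⁻⁴ → stable
  43–106 m: −αΔT+βΔS = −(1.7 × 10⁻⁴)(-4.8)+(7.1 × 10⁻⁴)(-0.25) = 6.4 × 10⁻⁴ → stable
  106–166 m: −αΔT+βΔS = −(1.7 × 10⁻⁴)(+4.4)+(7.1 × 10⁻⁴)(-0.57) = -1.2 × 10⁻³ → UNSTABLE
  166–188 m: −αΔT+βΔS = −(1.7 × 10⁻⁴)(-7.1)+(7.1 × 10⁻⁴)(+1.85) = 2.5 × 10⁻³ → stable
  188–200 m: −αΔT+βΔS = −(1.7 × 10⁻⁴)(+0.0)+(7.1 × 10⁻⁴)(+0.20) = 1.4 × 10⁻⁴ → stable
The 106–166 m interval has Δρ < 0: lighter water underlies denser water.

106–166 m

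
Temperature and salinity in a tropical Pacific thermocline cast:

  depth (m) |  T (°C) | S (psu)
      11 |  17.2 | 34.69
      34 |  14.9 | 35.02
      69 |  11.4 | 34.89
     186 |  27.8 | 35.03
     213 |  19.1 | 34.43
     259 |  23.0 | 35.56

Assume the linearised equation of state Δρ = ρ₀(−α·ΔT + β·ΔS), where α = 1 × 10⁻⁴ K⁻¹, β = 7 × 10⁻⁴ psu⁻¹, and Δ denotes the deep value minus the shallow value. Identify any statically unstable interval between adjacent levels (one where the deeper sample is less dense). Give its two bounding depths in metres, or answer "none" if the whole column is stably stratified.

69–186 m

Evaluate Δρ/ρ₀ = −αΔT + βΔS across each adjacent pair:
  11–34 m: −αΔT+βΔS = −(1 × 10⁻⁴)(-2.3)+(7 × 10⁻⁴)(+0.33) = 4.6 × 10⁻⁴ → stable
  34–69 m: −αΔT+βΔS = −(1 × 10⁻⁴)(-3.5)+(7 × 10⁻⁴)(-0.13) = 2.6 × 10⁻⁴ → stable
  69–186 m: −αΔT+βΔS = −(1 × 10⁻⁴)(+16.4)+(7 × 10⁻⁴)(+0.14) = -1.5 × 10⁻³ → UNSTABLE
  186–213 m: −αΔT+βΔS = −(1 × 10⁻⁴)(-8.7)+(7 × 10⁻⁴)(-0.60) = 4.5 × 10⁻⁴ → stable
  213–259 m: −αΔT+βΔS = −(1 × 10⁻⁴)(+3.9)+(7 × 10⁻⁴)(+1.13) = 4.0 × 10⁻⁴ → stable
The 69–186 m interval has Δρ < 0: lighter water underlies denser water.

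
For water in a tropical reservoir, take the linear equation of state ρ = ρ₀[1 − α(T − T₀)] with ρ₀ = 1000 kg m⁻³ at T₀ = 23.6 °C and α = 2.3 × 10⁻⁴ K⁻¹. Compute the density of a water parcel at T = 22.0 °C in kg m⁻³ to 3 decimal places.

1000.368 kg m⁻³

T − T₀ = -1.6 K.
Bracket = 1 − α·(-1.6) = 1 + (3.68 × 10⁻⁴) = 1.0003680.
ρ = 1000 × 1.0003680 = 1000.368 kg m⁻³.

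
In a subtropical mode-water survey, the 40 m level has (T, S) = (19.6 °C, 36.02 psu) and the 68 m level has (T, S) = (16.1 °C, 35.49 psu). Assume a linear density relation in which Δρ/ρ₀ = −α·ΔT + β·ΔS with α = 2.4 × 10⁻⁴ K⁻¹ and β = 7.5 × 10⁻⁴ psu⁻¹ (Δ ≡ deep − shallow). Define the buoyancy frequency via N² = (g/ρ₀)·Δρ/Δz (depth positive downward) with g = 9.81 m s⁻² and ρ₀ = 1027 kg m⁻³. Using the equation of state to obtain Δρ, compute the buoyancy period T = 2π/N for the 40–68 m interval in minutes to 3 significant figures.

8.41 min

ΔT = -3.5 K, ΔS = -0.53 psu (deep − shallow).
Δρ/ρ₀ = −αΔT + βΔS = 8.40 × 10⁻⁴ − 3.975 × 10⁻⁴ = 4.425 × 10⁻⁴, so Δρ ≈ 0.4544 kg m⁻³.
N² = (g/ρ₀)·Δρ/Δz = g·(Δρ/ρ₀)/Δz = 9.81 × 4.425 × 10⁻⁴ / 28 = 1.5503 × 10⁻⁴ s⁻².
N = √(1.5503 × 10⁻⁴) = 0.012451 rad s⁻¹ → T = 2π/N = 504.63 s = 8.4105 min ≈ 8.41 min.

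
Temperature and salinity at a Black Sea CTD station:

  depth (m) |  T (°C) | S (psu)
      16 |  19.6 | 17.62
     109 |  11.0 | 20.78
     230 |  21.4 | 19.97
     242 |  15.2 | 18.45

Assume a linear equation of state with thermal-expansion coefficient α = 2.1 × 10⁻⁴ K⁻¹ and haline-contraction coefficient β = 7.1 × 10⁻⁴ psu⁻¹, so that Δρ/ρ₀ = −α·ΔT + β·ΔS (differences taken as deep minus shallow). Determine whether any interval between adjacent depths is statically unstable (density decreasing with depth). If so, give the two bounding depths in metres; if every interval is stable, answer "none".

109–230 m

Evaluate Δρ/ρ₀ = −αΔT + βΔS across each adjacent pair:
  16–109 m: −αΔT+βΔS = −(2.1 × 10⁻⁴)(-8.6)+(7.1 × 10⁻⁴)(+3.16) = 4.0 × 10⁻³ → stable
  109–230 m: −αΔT+βΔS = −(2.1 × 10⁻⁴)(+10.4)+(7.1 × 10⁻⁴)(-0.81) = -2.8 × 10⁻³ → UNSTABLE
  230–242 m: −αΔT+βΔS = −(2.1 × 10⁻⁴)(-6.2)+(7.1 × 10⁻⁴)(-1.52) = 2.2 × 10⁻⁴ → stable
The 109–230 m interval has Δρ < 0: lighter water underlies denser water.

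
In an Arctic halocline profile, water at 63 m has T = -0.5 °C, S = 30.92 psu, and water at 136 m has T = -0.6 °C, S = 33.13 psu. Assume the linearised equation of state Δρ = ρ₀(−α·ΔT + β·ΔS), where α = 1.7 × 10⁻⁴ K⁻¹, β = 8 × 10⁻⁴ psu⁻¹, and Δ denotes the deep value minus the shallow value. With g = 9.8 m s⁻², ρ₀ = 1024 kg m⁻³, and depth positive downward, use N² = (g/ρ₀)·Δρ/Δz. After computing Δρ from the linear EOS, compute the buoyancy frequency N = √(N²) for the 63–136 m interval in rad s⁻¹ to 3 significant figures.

ΔT = -0.1 K, ΔS = +2.21 psu (deep − shallow).
Δρ/ρ₀ = −αΔT + βΔS = 1.70 × 10⁻⁵ + 1.768 × 10⁻³ = 1.785 × 10⁻³, so Δρ ≈ 1.828 kg m⁻³.
N² = (g/ρ₀)·Δρ/Δz = g·(Δρ/ρ₀)/Δz = 9.8 × 1.785 × 10⁻³ / 73 = 2.3963 × 10⁻⁴ s⁻².
N = √(2.3963 × 10⁻⁴) = 0.015480 rad s⁻¹ ≈ 0.0155 rad s⁻¹.

0.0155 rad s⁻¹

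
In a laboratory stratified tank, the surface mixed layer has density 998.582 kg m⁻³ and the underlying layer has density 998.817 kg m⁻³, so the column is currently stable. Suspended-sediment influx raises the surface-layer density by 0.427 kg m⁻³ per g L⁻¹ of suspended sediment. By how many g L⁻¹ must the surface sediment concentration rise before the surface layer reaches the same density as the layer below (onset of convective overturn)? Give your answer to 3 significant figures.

0.550 g L⁻¹

Density deficit of the surface layer: 998.817 − 998.582 = 0.235 kg m⁻³.
Required change = 0.235 / 0.427 = 0.550 g L⁻¹.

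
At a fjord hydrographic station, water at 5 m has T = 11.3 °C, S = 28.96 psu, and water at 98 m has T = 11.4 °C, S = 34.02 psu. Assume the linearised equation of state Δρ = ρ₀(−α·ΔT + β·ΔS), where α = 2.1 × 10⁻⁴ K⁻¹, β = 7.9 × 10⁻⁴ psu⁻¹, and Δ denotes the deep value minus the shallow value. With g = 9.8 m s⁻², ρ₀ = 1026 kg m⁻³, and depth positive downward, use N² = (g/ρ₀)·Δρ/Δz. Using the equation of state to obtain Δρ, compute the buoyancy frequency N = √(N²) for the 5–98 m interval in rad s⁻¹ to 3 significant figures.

0.0205 rad s⁻¹

ΔT = +0.1 K, ΔS = +5.06 psu (deep − shallow).
Δρ/ρ₀ = −αΔT + βΔS = -2.10 × 10⁻⁵ + 3.9974 × 10⁻³ = 3.9764 × 10⁻³, so Δρ ≈ 4.080 kg m⁻³.
N² = (g/ρ₀)·Δρ/Δz = g·(Δρ/ρ₀)/Δz = 9.8 × 3.9764 × 10⁻³ / 93 = 4.1902 × 10⁻⁴ s⁻².
N = √(4.1902 × 10⁻⁴) = 0.020470 rad s⁻¹ ≈ 0.0205 rad s⁻¹.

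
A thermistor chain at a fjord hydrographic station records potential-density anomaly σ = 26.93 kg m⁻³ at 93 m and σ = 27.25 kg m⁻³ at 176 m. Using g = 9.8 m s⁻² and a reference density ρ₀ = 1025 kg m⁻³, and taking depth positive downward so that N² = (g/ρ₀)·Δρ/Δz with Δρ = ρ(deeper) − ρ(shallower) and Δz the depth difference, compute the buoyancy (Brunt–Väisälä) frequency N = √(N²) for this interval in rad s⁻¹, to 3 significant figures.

Δρ = 1027.25 − 1026.93 = 0.32 kg m⁻³ over Δz = 176 − 93 = 83 m.
N² = (9.8/1025) × (0.32/83) = 3.6862 × 10⁻⁵ s⁻².
N = √(3.6862 × 10⁻⁵) = 6.0714 × 10⁻³ rad s⁻¹ ≈ 6.07 × 10⁻³ rad s⁻¹.

6.07 × 10⁻³ rad s⁻¹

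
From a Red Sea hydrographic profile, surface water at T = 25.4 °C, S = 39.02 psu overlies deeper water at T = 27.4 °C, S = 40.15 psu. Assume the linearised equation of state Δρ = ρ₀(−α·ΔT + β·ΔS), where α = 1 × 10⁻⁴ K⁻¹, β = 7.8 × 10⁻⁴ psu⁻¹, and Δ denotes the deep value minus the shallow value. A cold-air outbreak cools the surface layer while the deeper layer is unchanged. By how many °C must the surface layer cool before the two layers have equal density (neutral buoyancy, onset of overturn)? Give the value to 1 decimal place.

6.8 °C

Neutral buoyancy requires Δρ = 0, i.e. −α(T_deep − T_surf′) + β(S_deep − S_surf) = 0.
T_surf′ = T_deep − (β/α)·ΔS = 27.4 − (7.8 × 10⁻⁴/1 × 10⁻⁴)·(+1.13) = 18.586 °C.
Cooling required: 25.4 − (18.586) = 6.814 °C.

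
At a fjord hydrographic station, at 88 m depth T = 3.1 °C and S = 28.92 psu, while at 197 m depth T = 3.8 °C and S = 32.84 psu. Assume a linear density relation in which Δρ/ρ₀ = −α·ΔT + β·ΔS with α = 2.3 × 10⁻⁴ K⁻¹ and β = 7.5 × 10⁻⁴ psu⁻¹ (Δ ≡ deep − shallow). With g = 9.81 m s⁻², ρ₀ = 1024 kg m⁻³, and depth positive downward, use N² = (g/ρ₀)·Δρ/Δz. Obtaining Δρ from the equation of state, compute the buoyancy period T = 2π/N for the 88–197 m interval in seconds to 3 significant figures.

ΔT = +0.7 K, ΔS = +3.92 psu (deep − shallow).
Δρ/ρ₀ = −αΔT + βΔS = -1.61 × 10⁻⁴ + 2.94 × 10⁻³ = 2.779 × 10⁻³, so Δρ ≈ 2.846 kg m⁻³.
N² = (g/ρ₀)·Δρ/Δz = g·(Δρ/ρ₀)/Δz = 9.81 × 2.779 × 10⁻³ / 109 = 2.5011 × 10⁻⁴ s⁻².
N = √(2.5011 × 10⁻⁴) = 0.015815 rad s⁻¹ → T = 2π/N = 397.29 s ≈ 397 s.

397 s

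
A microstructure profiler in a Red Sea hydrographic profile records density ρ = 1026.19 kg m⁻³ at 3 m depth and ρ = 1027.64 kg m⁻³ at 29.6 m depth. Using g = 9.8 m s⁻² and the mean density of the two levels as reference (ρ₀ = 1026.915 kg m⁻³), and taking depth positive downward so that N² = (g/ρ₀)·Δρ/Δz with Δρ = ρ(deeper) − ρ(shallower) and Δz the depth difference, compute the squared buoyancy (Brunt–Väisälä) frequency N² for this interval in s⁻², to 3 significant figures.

5.20 × 10⁻⁴ s⁻²

Δρ = 1027.64 − 1026.19 = 1.45 kg m⁻³ over Δz = 29.6 − 3 = 26.6 m.
N² = (9.8/1026.915) × (1.45/26.6) = 5.2021 × 10⁻⁴ s⁻² ≈ 5.20 × 10⁻⁴ s⁻².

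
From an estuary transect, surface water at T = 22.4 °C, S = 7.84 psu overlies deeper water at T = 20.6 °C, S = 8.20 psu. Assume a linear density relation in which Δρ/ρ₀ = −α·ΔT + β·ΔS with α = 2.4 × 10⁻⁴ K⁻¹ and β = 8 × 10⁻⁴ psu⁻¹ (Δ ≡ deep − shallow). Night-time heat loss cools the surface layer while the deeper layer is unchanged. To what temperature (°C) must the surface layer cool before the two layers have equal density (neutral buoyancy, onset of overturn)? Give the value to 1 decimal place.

Neutral buoyancy requires Δρ = 0, i.e. −α(T_deep − T_surf′) + β(S_deep − S_surf) = 0.
T_surf′ = T_deep − (β/α)·ΔS = 20.6 − (8 × 10⁻⁴/2.4 × 10⁻⁴)·(+0.36) = 19.400 °C.
Cooling required: 22.4 − (19.400) = 3.000 °C.

19.4 °C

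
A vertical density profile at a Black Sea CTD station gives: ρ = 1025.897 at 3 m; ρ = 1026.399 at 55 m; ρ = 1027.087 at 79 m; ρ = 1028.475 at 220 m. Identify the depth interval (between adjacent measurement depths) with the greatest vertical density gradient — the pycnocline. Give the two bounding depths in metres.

Compute the density gradient over each adjacent pair:
  3–55 m: Δρ/Δz = 0.502/52 = 9.7 × 10⁻³ kg m⁻⁴
  55–79 m: Δρ/Δz = 0.688/24 = 0.029 kg m⁻⁴
  79–220 m: Δρ/Δz = 1.388/141 = 9.8 × 10⁻³ kg m⁻⁴
The largest gradient is in the 55–79 m interval — the pycnocline.

55–79 m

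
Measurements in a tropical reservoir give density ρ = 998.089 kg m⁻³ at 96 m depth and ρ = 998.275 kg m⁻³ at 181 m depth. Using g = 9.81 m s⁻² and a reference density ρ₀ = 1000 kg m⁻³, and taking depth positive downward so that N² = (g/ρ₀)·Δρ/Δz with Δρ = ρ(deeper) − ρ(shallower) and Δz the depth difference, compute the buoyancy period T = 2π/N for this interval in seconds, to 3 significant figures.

Δρ = 998.275 − 998.089 = 0.186 kg m⁻³ over Δz = 181 − 96 = 85 m.
N² = (9.81/1000) × (0.186/85) = 2.1467 × 10⁻⁵ s⁻².
N = √(2.1467 × 10⁻⁵) = 4.6332 × 10⁻³ rad s⁻¹, so T = 2π/N = 1.3561 × 10³ s ≈ 1.36 × 10³ s.

1.36 × 10³ s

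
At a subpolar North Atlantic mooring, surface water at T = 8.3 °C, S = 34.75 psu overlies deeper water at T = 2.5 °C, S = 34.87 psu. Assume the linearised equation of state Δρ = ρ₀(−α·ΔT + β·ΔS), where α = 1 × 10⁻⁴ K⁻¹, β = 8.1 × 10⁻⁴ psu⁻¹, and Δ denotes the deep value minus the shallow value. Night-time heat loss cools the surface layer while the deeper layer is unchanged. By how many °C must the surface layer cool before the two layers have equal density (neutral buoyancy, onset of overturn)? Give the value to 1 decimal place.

Neutral buoyancy requires Δρ = 0, i.e. −α(T_deep − T_surf′) + β(S_deep − S_surf) = 0.
T_surf′ = T_deep − (β/α)·ΔS = 2.5 − (8.1 × 10⁻⁴/1 × 10⁻⁴)·(+0.12) = 1.528 °C.
Cooling required: 8.3 − (1.528) = 6.772 °C.

6.8 °C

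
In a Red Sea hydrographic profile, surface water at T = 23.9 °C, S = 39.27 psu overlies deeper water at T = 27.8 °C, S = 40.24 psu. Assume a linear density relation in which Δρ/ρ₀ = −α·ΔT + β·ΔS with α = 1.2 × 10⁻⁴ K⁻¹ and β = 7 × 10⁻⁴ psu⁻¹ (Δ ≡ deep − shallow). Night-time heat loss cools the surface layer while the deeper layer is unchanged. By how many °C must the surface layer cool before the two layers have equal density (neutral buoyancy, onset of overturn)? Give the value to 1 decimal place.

Neutral buoyancy requires Δρ = 0, i.e. −α(T_deep − T_surf′) + β(S_deep − S_surf) = 0.
T_surf′ = T_deep − (β/α)·ΔS = 27.8 − (7 × 10⁻⁴/1.2 × 10⁻⁴)·(+0.97) = 22.142 °C.
Cooling required: 23.9 − (22.142) = 1.758 °C.

1.8 °C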